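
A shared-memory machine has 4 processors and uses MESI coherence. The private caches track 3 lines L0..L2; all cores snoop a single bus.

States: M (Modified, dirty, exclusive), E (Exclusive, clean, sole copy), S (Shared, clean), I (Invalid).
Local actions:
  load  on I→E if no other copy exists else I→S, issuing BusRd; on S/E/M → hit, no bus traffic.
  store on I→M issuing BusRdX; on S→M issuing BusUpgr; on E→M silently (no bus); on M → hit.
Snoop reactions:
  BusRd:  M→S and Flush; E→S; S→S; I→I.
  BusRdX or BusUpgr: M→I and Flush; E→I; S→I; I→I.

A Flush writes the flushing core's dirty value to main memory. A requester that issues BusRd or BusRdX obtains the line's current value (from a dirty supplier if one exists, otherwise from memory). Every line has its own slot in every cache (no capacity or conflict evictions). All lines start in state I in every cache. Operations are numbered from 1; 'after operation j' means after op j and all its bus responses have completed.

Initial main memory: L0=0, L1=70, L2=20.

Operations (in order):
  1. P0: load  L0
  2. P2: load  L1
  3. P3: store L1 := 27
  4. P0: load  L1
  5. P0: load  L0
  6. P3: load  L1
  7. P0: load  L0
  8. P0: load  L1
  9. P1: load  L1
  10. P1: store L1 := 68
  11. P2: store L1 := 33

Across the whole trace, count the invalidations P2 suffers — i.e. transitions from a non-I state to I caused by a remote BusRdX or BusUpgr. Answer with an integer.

1. P0: load  L0  bus=[BusRd]  L0: P0=E P1=I P2=I P3=I  mem[L0]=0
2. P2: load  L1  bus=[BusRd]  L1: P0=I P1=I P2=E P3=I  mem[L1]=70
3. P3: store L1 := 27  bus=[BusRdX]  L1: P0=I P1=I P2=I P3=M  mem[L1]=70
4. P0: load  L1  bus=[BusRd,Flush]  L1: P0=S P1=I P2=I P3=S  mem[L1]=27
5. P0: load  L0  bus=[-]  L0: P0=E P1=I P2=I P3=I  mem[L0]=0
6. P3: load  L1  bus=[-]  L1: P0=S P1=I P2=I P3=S  mem[L1]=27
7. P0: load  L0  bus=[-]  L0: P0=E P1=I P2=I P3=I  mem[L0]=0
8. P0: load  L1  bus=[-]  L1: P0=S P1=I P2=I P3=S  mem[L1]=27
9. P1: load  L1  bus=[BusRd]  L1: P0=S P1=S P2=I P3=S  mem[L1]=27
10. P1: store L1 := 68  bus=[BusUpgr]  L1: P0=I P1=M P2=I P3=I  mem[L1]=27
11. P2: store L1 := 33  bus=[BusRdX,Flush]  L1: P0=I P1=I P2=M P3=I  mem[L1]=68

invalidations = 1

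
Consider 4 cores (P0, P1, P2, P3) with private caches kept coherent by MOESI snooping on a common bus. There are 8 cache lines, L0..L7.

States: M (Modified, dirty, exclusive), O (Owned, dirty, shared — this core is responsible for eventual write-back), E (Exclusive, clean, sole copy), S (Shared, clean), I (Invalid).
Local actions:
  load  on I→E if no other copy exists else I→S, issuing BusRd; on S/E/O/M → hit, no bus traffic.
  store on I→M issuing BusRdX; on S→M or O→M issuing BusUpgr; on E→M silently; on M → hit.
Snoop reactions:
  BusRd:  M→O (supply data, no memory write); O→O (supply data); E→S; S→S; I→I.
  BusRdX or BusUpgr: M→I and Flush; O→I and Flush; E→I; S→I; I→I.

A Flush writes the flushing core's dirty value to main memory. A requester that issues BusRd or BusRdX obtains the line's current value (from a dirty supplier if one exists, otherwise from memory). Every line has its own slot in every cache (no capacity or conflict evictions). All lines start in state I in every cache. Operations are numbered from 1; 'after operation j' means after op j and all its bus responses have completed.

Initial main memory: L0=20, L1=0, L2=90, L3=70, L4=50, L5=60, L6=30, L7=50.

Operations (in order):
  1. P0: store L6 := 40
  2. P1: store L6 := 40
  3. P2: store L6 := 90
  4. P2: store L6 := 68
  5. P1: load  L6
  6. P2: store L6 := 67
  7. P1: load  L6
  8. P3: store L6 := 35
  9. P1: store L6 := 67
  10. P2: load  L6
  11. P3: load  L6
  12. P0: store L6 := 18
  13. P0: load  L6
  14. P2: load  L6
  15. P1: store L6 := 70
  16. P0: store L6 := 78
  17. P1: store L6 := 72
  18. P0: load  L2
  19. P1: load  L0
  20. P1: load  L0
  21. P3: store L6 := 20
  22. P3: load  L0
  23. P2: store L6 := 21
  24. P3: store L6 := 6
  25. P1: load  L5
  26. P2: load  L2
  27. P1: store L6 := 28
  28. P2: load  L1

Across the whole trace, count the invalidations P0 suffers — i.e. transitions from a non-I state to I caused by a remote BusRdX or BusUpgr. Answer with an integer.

invalidations = 3

[1] P0: store L6 := 40 | P0:M(40), P1:I, P2:I, P3:I | bus: BusRdX
[2] P1: store L6 := 40 | P0:I, P1:M(40), P2:I, P3:I | bus: BusRdX,Flush
[3] P2: store L6 := 90 | P0:I, P1:I, P2:M(90), P3:I | bus: BusRdX,Flush
[4] P2: store L6 := 68 | P0:I, P1:I, P2:M(68), P3:I | bus: none
[5] P1: load  L6 | P0:I, P1:S(68), P2:O(68), P3:I | bus: BusRd
[6] P2: store L6 := 67 | P0:I, P1:I, P2:M(67), P3:I | bus: BusUpgr
[7] P1: load  L6 | P0:I, P1:S(67), P2:O(67), P3:I | bus: BusRd
[8] P3: store L6 := 35 | P0:I, P1:I, P2:I, P3:M(35) | bus: BusRdX,Flush
[9] P1: store L6 := 67 | P0:I, P1:M(67), P2:I, P3:I | bus: BusRdX,Flush
[10] P2: load  L6 | P0:I, P1:O(67), P2:S(67), P3:I | bus: BusRd
[11] P3: load  L6 | P0:I, P1:O(67), P2:S(67), P3:S(67) | bus: BusRd
[12] P0: store L6 := 18 | P0:M(18), P1:I, P2:I, P3:I | bus: BusRdX,Flush
[13] P0: load  L6 | P0:M(18), P1:I, P2:I, P3:I | bus: none
[14] P2: load  L6 | P0:O(18), P1:I, P2:S(18), P3:I | bus: BusRd
[15] P1: store L6 := 70 | P0:I, P1:M(70), P2:I, P3:I | bus: BusRdX,Flush
[16] P0: store L6 := 78 | P0:M(78), P1:I, P2:I, P3:I | bus: BusRdX,Flush
[17] P1: store L6 := 72 | P0:I, P1:M(72), P2:I, P3:I | bus: BusRdX,Flush
[18] P0: load  L2 | P0:E(90), P1:I, P2:I, P3:I | bus: BusRd
[19] P1: load  L0 | P0:I, P1:E(20), P2:I, P3:I | bus: BusRd
[20] P1: load  L0 | P0:I, P1:E(20), P2:I, P3:I | bus: none
[21] P3: store L6 := 20 | P0:I, P1:I, P2:I, P3:M(20) | bus: BusRdX,Flush
[22] P3: load  L0 | P0:I, P1:S(20), P2:I, P3:S(20) | bus: BusRd
[23] P2: store L6 := 21 | P0:I, P1:I, P2:M(21), P3:I | bus: BusRdX,Flush
[24] P3: store L6 := 6 | P0:I, P1:I, P2:I, P3:M(6) | bus: BusRdX,Flush
[25] P1: load  L5 | P0:I, P1:E(60), P2:I, P3:I | bus: BusRd
[26] P2: load  L2 | P0:S(90), P1:I, P2:S(90), P3:I | bus: BusRd
[27] P1: store L6 := 28 | P0:I, P1:M(28), P2:I, P3:I | bus: BusRdX,Flush
[28] P2: load  L1 | P0:I, P1:I, P2:E(0), P3:I | bus: BusRd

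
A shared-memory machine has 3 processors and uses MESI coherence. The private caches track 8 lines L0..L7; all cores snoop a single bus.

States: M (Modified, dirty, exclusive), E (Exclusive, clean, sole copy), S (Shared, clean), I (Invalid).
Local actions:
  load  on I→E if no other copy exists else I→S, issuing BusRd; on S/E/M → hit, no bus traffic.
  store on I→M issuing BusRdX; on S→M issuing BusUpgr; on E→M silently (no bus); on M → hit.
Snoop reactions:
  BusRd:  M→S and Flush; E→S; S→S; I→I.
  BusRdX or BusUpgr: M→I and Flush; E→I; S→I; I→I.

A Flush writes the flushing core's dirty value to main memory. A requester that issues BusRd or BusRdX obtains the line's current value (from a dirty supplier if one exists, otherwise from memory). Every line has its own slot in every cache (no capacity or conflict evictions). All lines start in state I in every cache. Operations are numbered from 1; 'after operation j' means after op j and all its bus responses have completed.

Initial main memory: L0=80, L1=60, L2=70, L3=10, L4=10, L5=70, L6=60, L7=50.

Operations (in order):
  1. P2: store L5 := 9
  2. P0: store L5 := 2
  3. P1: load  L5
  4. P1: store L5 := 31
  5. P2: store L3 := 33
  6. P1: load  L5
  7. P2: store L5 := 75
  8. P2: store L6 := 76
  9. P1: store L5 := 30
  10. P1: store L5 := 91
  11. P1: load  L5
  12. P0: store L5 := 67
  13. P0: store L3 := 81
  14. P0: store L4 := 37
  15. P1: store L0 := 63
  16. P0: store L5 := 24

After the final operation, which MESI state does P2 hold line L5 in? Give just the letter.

[1] P2: store L5 := 9 | P0:I, P1:I, P2:M(9) | bus: BusRdX
[2] P0: store L5 := 2 | P0:M(2), P1:I, P2:I | bus: BusRdX,Flush
[3] P1: load  L5 | P0:S(2), P1:S(2), P2:I | bus: BusRd,Flush
[4] P1: store L5 := 31 | P0:I, P1:M(31), P2:I | bus: BusUpgr
[5] P2: store L3 := 33 | P0:I, P1:I, P2:M(33) | bus: BusRdX
[6] P1: load  L5 | P0:I, P1:M(31), P2:I | bus: none
[7] P2: store L5 := 75 | P0:I, P1:I, P2:M(75) | bus: BusRdX,Flush
[8] P2: store L6 := 76 | P0:I, P1:I, P2:M(76) | bus: BusRdX
[9] P1: store L5 := 30 | P0:I, P1:M(30), P2:I | bus: BusRdX,Flush
[10] P1: store L5 := 91 | P0:I, P1:M(91), P2:I | bus: none
[11] P1: load  L5 | P0:I, P1:M(91), P2:I | bus: none
[12] P0: store L5 := 67 | P0:M(67), P1:I, P2:I | bus: BusRdX,Flush
[13] P0: store L3 := 81 | P0:M(81), P1:I, P2:I | bus: BusRdX,Flush
[14] P0: store L4 := 37 | P0:M(37), P1:I, P2:I | bus: BusRdX
[15] P1: store L0 := 63 | P0:I, P1:M(63), P2:I | bus: BusRdX
[16] P0: store L5 := 24 | P0:M(24), P1:I, P2:I | bus: none

state = I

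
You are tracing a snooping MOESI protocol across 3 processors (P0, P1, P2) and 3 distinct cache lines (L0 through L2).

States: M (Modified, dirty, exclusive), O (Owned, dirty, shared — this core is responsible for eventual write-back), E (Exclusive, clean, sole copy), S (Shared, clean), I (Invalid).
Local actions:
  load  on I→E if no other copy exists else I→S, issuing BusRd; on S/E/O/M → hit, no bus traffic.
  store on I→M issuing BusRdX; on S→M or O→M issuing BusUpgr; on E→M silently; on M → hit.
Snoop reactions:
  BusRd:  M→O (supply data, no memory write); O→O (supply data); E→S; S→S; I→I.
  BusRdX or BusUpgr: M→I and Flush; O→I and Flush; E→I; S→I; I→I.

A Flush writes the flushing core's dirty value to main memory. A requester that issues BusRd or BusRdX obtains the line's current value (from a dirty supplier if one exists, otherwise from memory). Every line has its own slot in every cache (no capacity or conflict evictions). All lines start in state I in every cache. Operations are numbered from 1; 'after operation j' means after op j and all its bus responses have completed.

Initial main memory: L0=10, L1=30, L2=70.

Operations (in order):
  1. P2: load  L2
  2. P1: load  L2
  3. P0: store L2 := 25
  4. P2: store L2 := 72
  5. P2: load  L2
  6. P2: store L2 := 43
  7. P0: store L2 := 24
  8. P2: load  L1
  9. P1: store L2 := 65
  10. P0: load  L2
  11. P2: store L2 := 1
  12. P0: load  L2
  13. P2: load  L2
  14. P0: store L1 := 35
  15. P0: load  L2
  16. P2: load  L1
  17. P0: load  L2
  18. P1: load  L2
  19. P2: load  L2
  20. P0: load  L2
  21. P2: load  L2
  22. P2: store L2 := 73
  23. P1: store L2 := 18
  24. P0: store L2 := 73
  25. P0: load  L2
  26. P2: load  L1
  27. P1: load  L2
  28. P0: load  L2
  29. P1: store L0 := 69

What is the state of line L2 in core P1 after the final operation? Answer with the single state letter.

1. P2: load  L2  bus=[BusRd]  L2: P0=I P1=I P2=E  mem[L2]=70
2. P1: load  L2  bus=[BusRd]  L2: P0=I P1=S P2=S  mem[L2]=70
3. P0: store L2 := 25  bus=[BusRdX]  L2: P0=M P1=I P2=I  mem[L2]=70
4. P2: store L2 := 72  bus=[BusRdX,Flush]  L2: P0=I P1=I P2=M  mem[L2]=25
5. P2: load  L2  bus=[-]  L2: P0=I P1=I P2=M  mem[L2]=25
6. P2: store L2 := 43  bus=[-]  L2: P0=I P1=I P2=M  mem[L2]=25
7. P0: store L2 := 24  bus=[BusRdX,Flush]  L2: P0=M P1=I P2=I  mem[L2]=43
8. P2: load  L1  bus=[BusRd]  L1: P0=I P1=I P2=E  mem[L1]=30
9. P1: store L2 := 65  bus=[BusRdX,Flush]  L2: P0=I P1=M P2=I  mem[L2]=24
10. P0: load  L2  bus=[BusRd]  L2: P0=S P1=O P2=I  mem[L2]=24
11. P2: store L2 := 1  bus=[BusRdX,Flush]  L2: P0=I P1=I P2=M  mem[L2]=65
12. P0: load  L2  bus=[BusRd]  L2: P0=S P1=I P2=O  mem[L2]=65
13. P2: load  L2  bus=[-]  L2: P0=S P1=I P2=O  mem[L2]=65
14. P0: store L1 := 35  bus=[BusRdX]  L1: P0=M P1=I P2=I  mem[L1]=30
15. P0: load  L2  bus=[-]  L2: P0=S P1=I P2=O  mem[L2]=65
16. P2: load  L1  bus=[BusRd]  L1: P0=O P1=I P2=S  mem[L1]=30
17. P0: load  L2  bus=[-]  L2: P0=S P1=I P2=O  mem[L2]=65
18. P1: load  L2  bus=[BusRd]  L2: P0=S P1=S P2=O  mem[L2]=65
19. P2: load  L2  bus=[-]  L2: P0=S P1=S P2=O  mem[L2]=65
20. P0: load  L2  bus=[-]  L2: P0=S P1=S P2=O  mem[L2]=65
21. P2: load  L2  bus=[-]  L2: P0=S P1=S P2=O  mem[L2]=65
22. P2: store L2 := 73  bus=[BusUpgr]  L2: P0=I P1=I P2=M  mem[L2]=65
23. P1: store L2 := 18  bus=[BusRdX,Flush]  L2: P0=I P1=M P2=I  mem[L2]=73
24. P0: store L2 := 73  bus=[BusRdX,Flush]  L2: P0=M P1=I P2=I  mem[L2]=18
25. P0: load  L2  bus=[-]  L2: P0=M P1=I P2=I  mem[L2]=18
26. P2: load  L1  bus=[-]  L1: P0=O P1=I P2=S  mem[L1]=30
27. P1: load  L2  bus=[BusRd]  L2: P0=O P1=S P2=I  mem[L2]=18
28. P0: load  L2  bus=[-]  L2: P0=O P1=S P2=I  mem[L2]=18
29. P1: store L0 := 69  bus=[BusRdX]  L0: P0=I P1=M P2=I  mem[L0]=10

state = S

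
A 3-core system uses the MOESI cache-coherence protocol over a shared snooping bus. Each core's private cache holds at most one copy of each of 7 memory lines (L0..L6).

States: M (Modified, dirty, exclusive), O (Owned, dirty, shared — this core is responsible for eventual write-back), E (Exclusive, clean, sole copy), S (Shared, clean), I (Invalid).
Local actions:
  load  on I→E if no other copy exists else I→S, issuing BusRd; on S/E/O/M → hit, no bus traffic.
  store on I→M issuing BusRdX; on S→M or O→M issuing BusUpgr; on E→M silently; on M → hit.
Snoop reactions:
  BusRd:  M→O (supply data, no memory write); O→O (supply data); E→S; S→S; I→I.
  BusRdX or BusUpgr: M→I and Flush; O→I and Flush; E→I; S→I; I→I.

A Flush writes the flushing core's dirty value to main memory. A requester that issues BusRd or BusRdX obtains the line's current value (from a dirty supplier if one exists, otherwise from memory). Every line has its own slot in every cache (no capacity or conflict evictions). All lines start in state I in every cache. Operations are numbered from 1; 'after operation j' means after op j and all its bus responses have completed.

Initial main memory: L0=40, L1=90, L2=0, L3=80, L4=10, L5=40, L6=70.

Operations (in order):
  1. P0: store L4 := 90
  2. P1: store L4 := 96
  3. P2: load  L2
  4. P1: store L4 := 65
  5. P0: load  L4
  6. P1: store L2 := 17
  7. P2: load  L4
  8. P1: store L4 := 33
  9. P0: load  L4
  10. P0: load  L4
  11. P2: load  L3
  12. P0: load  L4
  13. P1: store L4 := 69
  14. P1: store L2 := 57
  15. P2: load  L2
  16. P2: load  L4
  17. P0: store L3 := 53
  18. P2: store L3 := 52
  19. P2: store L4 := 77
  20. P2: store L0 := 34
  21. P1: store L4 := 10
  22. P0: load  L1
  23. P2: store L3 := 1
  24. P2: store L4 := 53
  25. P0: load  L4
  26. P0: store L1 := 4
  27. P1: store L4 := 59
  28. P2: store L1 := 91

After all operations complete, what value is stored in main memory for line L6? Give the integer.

memory[L6] = 70

  op1 P0: store L4 := 90 → M/I/I on L4; bus BusRdX; mem=10
  op2 P1: store L4 := 96 → I/M/I on L4; bus BusRdX Flush; mem=90
  op3 P2: load  L2 → I/I/E on L2; bus BusRd; mem=0
  op4 P1: store L4 := 65 → I/M/I on L4; bus (none); mem=90
  op5 P0: load  L4 → S/O/I on L4; bus BusRd; mem=90
  op6 P1: store L2 := 17 → I/M/I on L2; bus BusRdX; mem=0
  op7 P2: load  L4 → S/O/S on L4; bus BusRd; mem=90
  op8 P1: store L4 := 33 → I/M/I on L4; bus BusUpgr; mem=90
  op9 P0: load  L4 → S/O/I on L4; bus BusRd; mem=90
  op10 P0: load  L4 → S/O/I on L4; bus (none); mem=90
  op11 P2: load  L3 → I/I/E on L3; bus BusRd; mem=80
  op12 P0: load  L4 → S/O/I on L4; bus (none); mem=90
  op13 P1: store L4 := 69 → I/M/I on L4; bus BusUpgr; mem=90
  op14 P1: store L2 := 57 → I/M/I on L2; bus (none); mem=0
  op15 P2: load  L2 → I/O/S on L2; bus BusRd; mem=0
  op16 P2: load  L4 → I/O/S on L4; bus BusRd; mem=90
  op17 P0: store L3 := 53 → M/I/I on L3; bus BusRdX; mem=80
  op18 P2: store L3 := 52 → I/I/M on L3; bus BusRdX Flush; mem=53
  op19 P2: store L4 := 77 → I/I/M on L4; bus BusUpgr Flush; mem=69
  op20 P2: store L0 := 34 → I/I/M on L0; bus BusRdX; mem=40
  op21 P1: store L4 := 10 → I/M/I on L4; bus BusRdX Flush; mem=77
  op22 P0: load  L1 → E/I/I on L1; bus BusRd; mem=90
  op23 P2: store L3 := 1 → I/I/M on L3; bus (none); mem=53
  op24 P2: store L4 := 53 → I/I/M on L4; bus BusRdX Flush; mem=10
  op25 P0: load  L4 → S/I/O on L4; bus BusRd; mem=10
  op26 P0: store L1 := 4 → M/I/I on L1; bus (none); mem=90
  op27 P1: store L4 := 59 → I/M/I on L4; bus BusRdX Flush; mem=53
  op28 P2: store L1 := 91 → I/I/M on L1; bus BusRdX Flush; mem=4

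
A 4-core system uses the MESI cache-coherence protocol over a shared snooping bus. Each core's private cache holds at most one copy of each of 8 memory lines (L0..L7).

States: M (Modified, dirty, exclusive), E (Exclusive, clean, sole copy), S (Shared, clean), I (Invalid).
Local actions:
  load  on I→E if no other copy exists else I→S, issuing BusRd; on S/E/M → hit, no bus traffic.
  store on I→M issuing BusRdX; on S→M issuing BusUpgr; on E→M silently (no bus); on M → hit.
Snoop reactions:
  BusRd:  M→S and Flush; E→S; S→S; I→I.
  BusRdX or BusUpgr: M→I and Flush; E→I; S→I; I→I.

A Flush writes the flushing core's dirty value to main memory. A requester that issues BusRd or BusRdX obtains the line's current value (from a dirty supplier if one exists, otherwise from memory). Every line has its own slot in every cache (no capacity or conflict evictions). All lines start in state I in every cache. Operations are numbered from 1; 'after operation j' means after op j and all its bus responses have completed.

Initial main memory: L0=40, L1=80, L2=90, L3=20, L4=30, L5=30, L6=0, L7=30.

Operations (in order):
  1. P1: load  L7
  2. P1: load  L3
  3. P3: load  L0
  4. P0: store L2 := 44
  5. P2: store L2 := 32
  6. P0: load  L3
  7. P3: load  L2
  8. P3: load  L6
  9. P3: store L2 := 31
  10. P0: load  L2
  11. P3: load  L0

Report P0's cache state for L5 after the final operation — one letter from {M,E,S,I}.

  op1 P1: load  L7 → I/E/I/I on L7; bus BusRd; mem=30
  op2 P1: load  L3 → I/E/I/I on L3; bus BusRd; mem=20
  op3 P3: load  L0 → I/I/I/E on L0; bus BusRd; mem=40
  op4 P0: store L2 := 44 → M/I/I/I on L2; bus BusRdX; mem=90
  op5 P2: store L2 := 32 → I/I/M/I on L2; bus BusRdX Flush; mem=44
  op6 P0: load  L3 → S/S/I/I on L3; bus BusRd; mem=20
  op7 P3: load  L2 → I/I/S/S on L2; bus BusRd Flush; mem=32
  op8 P3: load  L6 → I/I/I/E on L6; bus BusRd; mem=0
  op9 P3: store L2 := 31 → I/I/I/M on L2; bus BusUpgr; mem=32
  op10 P0: load  L2 → S/I/I/S on L2; bus BusRd Flush; mem=31
  op11 P3: load  L0 → I/I/I/E on L0; bus (none); mem=40

state = I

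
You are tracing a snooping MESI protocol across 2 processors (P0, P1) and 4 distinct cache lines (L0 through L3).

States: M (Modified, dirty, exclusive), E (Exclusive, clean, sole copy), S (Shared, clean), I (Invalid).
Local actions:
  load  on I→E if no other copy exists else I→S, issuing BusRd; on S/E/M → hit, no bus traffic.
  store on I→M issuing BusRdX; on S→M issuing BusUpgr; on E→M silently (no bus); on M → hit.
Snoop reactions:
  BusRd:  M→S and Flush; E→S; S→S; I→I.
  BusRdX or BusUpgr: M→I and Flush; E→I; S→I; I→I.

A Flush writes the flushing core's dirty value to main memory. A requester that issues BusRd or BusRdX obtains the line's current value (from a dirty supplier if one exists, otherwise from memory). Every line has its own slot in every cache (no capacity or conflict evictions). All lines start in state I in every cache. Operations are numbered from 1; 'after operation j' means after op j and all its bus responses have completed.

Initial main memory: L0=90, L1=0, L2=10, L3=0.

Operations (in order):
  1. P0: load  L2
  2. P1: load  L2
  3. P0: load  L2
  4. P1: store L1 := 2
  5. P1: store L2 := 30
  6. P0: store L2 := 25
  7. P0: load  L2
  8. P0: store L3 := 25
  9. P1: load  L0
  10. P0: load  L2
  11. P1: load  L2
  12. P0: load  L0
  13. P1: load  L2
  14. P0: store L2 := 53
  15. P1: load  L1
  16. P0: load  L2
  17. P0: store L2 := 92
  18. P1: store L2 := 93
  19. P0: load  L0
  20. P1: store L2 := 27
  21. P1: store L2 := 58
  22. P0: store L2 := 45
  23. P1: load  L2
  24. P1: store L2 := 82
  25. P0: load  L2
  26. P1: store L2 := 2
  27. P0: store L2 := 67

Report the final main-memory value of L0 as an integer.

memory[L0] = 90

step 1: P0: load  L2  ⟶  EI  (L2)  txn=BusRd  M[L2]=10
step 2: P1: load  L2  ⟶  SS  (L2)  txn=BusRd  M[L2]=10
step 3: P0: load  L2  ⟶  SS  (L2)  txn=∅  M[L2]=10
step 4: P1: store L1 := 2  ⟶  IM  (L1)  txn=BusRdX  M[L1]=0
step 5: P1: store L2 := 30  ⟶  IM  (L2)  txn=BusUpgr  M[L2]=10
step 6: P0: store L2 := 25  ⟶  MI  (L2)  txn=BusRdX+Flush  M[L2]=30
step 7: P0: load  L2  ⟶  MI  (L2)  txn=∅  M[L2]=30
step 8: P0: store L3 := 25  ⟶  MI  (L3)  txn=BusRdX  M[L3]=0
step 9: P1: load  L0  ⟶  IE  (L0)  txn=BusRd  M[L0]=90
step 10: P0: load  L2  ⟶  MI  (L2)  txn=∅  M[L2]=30
step 11: P1: load  L2  ⟶  SS  (L2)  txn=BusRd+Flush  M[L2]=25
step 12: P0: load  L0  ⟶  SS  (L0)  txn=BusRd  M[L0]=90
step 13: P1: load  L2  ⟶  SS  (L2)  txn=∅  M[L2]=25
step 14: P0: store L2 := 53  ⟶  MI  (L2)  txn=BusUpgr  M[L2]=25
step 15: P1: load  L1  ⟶  IM  (L1)  txn=∅  M[L1]=0
step 16: P0: load  L2  ⟶  MI  (L2)  txn=∅  M[L2]=25
step 17: P0: store L2 := 92  ⟶  MI  (L2)  txn=∅  M[L2]=25
step 18: P1: store L2 := 93  ⟶  IM  (L2)  txn=BusRdX+Flush  M[L2]=92
step 19: P0: load  L0  ⟶  SS  (L0)  txn=∅  M[L0]=90
step 20: P1: store L2 := 27  ⟶  IM  (L2)  txn=∅  M[L2]=92
step 21: P1: store L2 := 58  ⟶  IM  (L2)  txn=∅  M[L2]=92
step 22: P0: store L2 := 45  ⟶  MI  (L2)  txn=BusRdX+Flush  M[L2]=58
step 23: P1: load  L2  ⟶  SS  (L2)  txn=BusRd+Flush  M[L2]=45
step 24: P1: store L2 := 82  ⟶  IM  (L2)  txn=BusUpgr  M[L2]=45
step 25: P0: load  L2  ⟶  SS  (L2)  txn=BusRd+Flush  M[L2]=82
step 26: P1: store L2 := 2  ⟶  IM  (L2)  txn=BusUpgr  M[L2]=82
step 27: P0: store L2 := 67  ⟶  MI  (L2)  txn=BusRdX+Flush  M[L2]=2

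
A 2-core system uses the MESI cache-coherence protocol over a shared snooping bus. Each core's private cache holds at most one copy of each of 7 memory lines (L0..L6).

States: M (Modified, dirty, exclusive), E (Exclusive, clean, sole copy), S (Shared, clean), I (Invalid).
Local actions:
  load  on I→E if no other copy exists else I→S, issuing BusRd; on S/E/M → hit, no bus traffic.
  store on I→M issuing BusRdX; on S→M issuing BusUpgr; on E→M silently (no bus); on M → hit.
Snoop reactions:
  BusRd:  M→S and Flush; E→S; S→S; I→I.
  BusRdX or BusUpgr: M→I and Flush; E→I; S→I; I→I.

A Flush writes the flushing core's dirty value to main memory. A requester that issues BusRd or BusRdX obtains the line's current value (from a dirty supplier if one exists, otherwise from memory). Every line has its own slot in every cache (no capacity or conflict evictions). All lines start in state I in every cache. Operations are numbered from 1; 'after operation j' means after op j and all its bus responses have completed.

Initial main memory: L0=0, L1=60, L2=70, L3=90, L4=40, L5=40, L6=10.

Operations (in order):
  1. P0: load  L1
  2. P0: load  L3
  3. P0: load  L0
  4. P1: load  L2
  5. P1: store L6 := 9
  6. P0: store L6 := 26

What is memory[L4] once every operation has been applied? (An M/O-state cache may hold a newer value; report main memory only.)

memory[L4] = 40

1. P0: load  L1  bus=[BusRd]  L1: P0=E P1=I  mem[L1]=60
2. P0: load  L3  bus=[BusRd]  L3: P0=E P1=I  mem[L3]=90
3. P0: load  L0  bus=[BusRd]  L0: P0=E P1=I  mem[L0]=0
4. P1: load  L2  bus=[BusRd]  L2: P0=I P1=E  mem[L2]=70
5. P1: store L6 := 9  bus=[BusRdX]  L6: P0=I P1=M  mem[L6]=10
6. P0: store L6 := 26  bus=[BusRdX,Flush]  L6: P0=M P1=I  mem[L6]=9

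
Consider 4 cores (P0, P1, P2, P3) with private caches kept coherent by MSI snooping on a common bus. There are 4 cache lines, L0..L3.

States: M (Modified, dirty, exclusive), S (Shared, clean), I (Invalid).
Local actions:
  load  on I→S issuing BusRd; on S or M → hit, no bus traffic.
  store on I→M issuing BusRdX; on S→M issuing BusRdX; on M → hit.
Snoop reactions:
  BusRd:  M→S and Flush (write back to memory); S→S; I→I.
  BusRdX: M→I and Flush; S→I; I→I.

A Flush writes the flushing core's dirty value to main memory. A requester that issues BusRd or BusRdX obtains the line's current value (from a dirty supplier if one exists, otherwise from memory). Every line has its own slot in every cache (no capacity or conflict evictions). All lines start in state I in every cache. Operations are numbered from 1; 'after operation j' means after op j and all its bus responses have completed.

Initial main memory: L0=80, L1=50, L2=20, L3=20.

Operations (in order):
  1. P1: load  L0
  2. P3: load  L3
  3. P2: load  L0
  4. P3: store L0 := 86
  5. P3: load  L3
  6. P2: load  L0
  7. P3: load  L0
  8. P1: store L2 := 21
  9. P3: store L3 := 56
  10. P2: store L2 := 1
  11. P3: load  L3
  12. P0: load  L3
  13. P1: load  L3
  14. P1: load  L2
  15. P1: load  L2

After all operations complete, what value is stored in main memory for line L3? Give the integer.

step 1: P1: load  L0  ⟶  ISII  (L0)  txn=BusRd  M[L0]=80
step 2: P3: load  L3  ⟶  IIIS  (L3)  txn=BusRd  M[L3]=20
step 3: P2: load  L0  ⟶  ISSI  (L0)  txn=BusRd  M[L0]=80
step 4: P3: store L0 := 86  ⟶  IIIM  (L0)  txn=BusRdX  M[L0]=80
step 5: P3: load  L3  ⟶  IIIS  (L3)  txn=∅  M[L3]=20
step 6: P2: load  L0  ⟶  IISS  (L0)  txn=BusRd+Flush  M[L0]=86
step 7: P3: load  L0  ⟶  IISS  (L0)  txn=∅  M[L0]=86
step 8: P1: store L2 := 21  ⟶  IMII  (L2)  txn=BusRdX  M[L2]=20
step 9: P3: store L3 := 56  ⟶  IIIM  (L3)  txn=BusRdX  M[L3]=20
step 10: P2: store L2 := 1  ⟶  IIMI  (L2)  txn=BusRdX+Flush  M[L2]=21
step 11: P3: load  L3  ⟶  IIIM  (L3)  txn=∅  M[L3]=20
step 12: P0: load  L3  ⟶  SIIS  (L3)  txn=BusRd+Flush  M[L3]=56
step 13: P1: load  L3  ⟶  SSIS  (L3)  txn=BusRd  M[L3]=56
step 14: P1: load  L2  ⟶  ISSI  (L2)  txn=BusRd+Flush  M[L2]=1
step 15: P1: load  L2  ⟶  ISSI  (L2)  txn=∅  M[L2]=1

memory[L3] = 56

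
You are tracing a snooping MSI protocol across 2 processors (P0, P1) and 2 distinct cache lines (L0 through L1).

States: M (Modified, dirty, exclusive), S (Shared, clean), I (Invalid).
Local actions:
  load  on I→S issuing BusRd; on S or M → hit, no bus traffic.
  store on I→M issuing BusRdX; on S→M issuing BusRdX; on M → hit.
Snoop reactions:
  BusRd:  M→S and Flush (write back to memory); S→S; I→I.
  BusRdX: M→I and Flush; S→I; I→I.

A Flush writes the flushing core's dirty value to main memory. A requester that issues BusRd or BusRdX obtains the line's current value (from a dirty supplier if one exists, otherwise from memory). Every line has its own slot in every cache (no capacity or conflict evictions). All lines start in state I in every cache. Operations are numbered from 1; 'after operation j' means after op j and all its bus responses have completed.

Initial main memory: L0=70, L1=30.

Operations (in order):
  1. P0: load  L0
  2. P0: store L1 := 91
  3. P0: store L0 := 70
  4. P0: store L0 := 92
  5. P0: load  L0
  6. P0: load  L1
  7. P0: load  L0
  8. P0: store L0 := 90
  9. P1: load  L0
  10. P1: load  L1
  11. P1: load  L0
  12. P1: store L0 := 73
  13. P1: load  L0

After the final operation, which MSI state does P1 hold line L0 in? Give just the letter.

state = M

  op1 P0: load  L0 → S/I on L0; bus BusRd; mem=70
  op2 P0: store L1 := 91 → M/I on L1; bus BusRdX; mem=30
  op3 P0: store L0 := 70 → M/I on L0; bus BusRdX; mem=70
  op4 P0: store L0 := 92 → M/I on L0; bus (none); mem=70
  op5 P0: load  L0 → M/I on L0; bus (none); mem=70
  op6 P0: load  L1 → M/I on L1; bus (none); mem=30
  op7 P0: load  L0 → M/I on L0; bus (none); mem=70
  op8 P0: store L0 := 90 → M/I on L0; bus (none); mem=70
  op9 P1: load  L0 → S/S on L0; bus BusRd Flush; mem=90
  op10 P1: load  L1 → S/S on L1; bus BusRd Flush; mem=91
  op11 P1: load  L0 → S/S on L0; bus (none); mem=90
  op12 P1: store L0 := 73 → I/M on L0; bus BusRdX; mem=90
  op13 P1: load  L0 → I/M on L0; bus (none); mem=90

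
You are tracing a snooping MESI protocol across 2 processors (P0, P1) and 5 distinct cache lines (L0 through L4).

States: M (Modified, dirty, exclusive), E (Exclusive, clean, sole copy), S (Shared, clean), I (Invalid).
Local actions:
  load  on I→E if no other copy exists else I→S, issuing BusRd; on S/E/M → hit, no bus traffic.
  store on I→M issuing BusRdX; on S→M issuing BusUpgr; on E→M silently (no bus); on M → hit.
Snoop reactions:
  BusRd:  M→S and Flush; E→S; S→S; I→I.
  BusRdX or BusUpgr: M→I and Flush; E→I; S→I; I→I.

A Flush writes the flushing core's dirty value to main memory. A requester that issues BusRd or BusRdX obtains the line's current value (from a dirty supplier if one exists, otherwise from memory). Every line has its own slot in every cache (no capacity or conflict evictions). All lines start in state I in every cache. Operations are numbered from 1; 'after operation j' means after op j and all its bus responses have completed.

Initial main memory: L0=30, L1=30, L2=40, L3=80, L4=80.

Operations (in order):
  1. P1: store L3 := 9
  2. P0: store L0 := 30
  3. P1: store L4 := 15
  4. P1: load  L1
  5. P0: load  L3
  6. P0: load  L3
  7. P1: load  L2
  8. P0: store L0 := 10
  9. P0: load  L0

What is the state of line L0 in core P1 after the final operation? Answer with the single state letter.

state = I

  op1 P1: store L3 := 9 → I/M on L3; bus BusRdX; mem=80
  op2 P0: store L0 := 30 → M/I on L0; bus BusRdX; mem=30
  op3 P1: store L4 := 15 → I/M on L4; bus BusRdX; mem=80
  op4 P1: load  L1 → I/E on L1; bus BusRd; mem=30
  op5 P0: load  L3 → S/S on L3; bus BusRd Flush; mem=9
  op6 P0: load  L3 → S/S on L3; bus (none); mem=9
  op7 P1: load  L2 → I/E on L2; bus BusRd; mem=40
  op8 P0: store L0 := 10 → M/I on L0; bus (none); mem=30
  op9 P0: load  L0 → M/I on L0; bus (none); mem=30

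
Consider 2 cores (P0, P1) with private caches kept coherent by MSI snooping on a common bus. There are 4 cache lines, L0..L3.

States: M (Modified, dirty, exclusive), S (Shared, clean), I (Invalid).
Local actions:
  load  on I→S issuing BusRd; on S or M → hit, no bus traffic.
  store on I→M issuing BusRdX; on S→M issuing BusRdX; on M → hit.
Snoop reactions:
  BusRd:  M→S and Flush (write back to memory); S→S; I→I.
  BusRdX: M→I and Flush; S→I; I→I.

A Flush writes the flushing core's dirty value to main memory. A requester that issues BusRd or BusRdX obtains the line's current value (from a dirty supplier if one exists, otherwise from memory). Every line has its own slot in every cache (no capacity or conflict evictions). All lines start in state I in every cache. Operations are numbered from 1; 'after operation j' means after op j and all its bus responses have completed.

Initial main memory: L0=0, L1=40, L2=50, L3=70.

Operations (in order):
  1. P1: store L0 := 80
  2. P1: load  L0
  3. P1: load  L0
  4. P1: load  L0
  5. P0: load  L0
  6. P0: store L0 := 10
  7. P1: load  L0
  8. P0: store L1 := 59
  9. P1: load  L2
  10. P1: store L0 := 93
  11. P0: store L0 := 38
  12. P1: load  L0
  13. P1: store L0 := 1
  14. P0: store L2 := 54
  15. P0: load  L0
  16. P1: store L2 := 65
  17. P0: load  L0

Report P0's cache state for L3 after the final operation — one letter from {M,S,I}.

1. P1: store L0 := 80  bus=[BusRdX]  L0: P0=I P1=M  mem[L0]=0
2. P1: load  L0  bus=[-]  L0: P0=I P1=M  mem[L0]=0
3. P1: load  L0  bus=[-]  L0: P0=I P1=M  mem[L0]=0
4. P1: load  L0  bus=[-]  L0: P0=I P1=M  mem[L0]=0
5. P0: load  L0  bus=[BusRd,Flush]  L0: P0=S P1=S  mem[L0]=80
6. P0: store L0 := 10  bus=[BusRdX]  L0: P0=M P1=I  mem[L0]=80
7. P1: load  L0  bus=[BusRd,Flush]  L0: P0=S P1=S  mem[L0]=10
8. P0: store L1 := 59  bus=[BusRdX]  L1: P0=M P1=I  mem[L1]=40
9. P1: load  L2  bus=[BusRd]  L2: P0=I P1=S  mem[L2]=50
10. P1: store L0 := 93  bus=[BusRdX]  L0: P0=I P1=M  mem[L0]=10
11. P0: store L0 := 38  bus=[BusRdX,Flush]  L0: P0=M P1=I  mem[L0]=93
12. P1: load  L0  bus=[BusRd,Flush]  L0: P0=S P1=S  mem[L0]=38
13. P1: store L0 := 1  bus=[BusRdX]  L0: P0=I P1=M  mem[L0]=38
14. P0: store L2 := 54  bus=[BusRdX]  L2: P0=M P1=I  mem[L2]=50
15. P0: load  L0  bus=[BusRd,Flush]  L0: P0=S P1=S  mem[L0]=1
16. P1: store L2 := 65  bus=[BusRdX,Flush]  L2: P0=I P1=M  mem[L2]=54
17. P0: load  L0  bus=[-]  L0: P0=S P1=S  mem[L0]=1

state = I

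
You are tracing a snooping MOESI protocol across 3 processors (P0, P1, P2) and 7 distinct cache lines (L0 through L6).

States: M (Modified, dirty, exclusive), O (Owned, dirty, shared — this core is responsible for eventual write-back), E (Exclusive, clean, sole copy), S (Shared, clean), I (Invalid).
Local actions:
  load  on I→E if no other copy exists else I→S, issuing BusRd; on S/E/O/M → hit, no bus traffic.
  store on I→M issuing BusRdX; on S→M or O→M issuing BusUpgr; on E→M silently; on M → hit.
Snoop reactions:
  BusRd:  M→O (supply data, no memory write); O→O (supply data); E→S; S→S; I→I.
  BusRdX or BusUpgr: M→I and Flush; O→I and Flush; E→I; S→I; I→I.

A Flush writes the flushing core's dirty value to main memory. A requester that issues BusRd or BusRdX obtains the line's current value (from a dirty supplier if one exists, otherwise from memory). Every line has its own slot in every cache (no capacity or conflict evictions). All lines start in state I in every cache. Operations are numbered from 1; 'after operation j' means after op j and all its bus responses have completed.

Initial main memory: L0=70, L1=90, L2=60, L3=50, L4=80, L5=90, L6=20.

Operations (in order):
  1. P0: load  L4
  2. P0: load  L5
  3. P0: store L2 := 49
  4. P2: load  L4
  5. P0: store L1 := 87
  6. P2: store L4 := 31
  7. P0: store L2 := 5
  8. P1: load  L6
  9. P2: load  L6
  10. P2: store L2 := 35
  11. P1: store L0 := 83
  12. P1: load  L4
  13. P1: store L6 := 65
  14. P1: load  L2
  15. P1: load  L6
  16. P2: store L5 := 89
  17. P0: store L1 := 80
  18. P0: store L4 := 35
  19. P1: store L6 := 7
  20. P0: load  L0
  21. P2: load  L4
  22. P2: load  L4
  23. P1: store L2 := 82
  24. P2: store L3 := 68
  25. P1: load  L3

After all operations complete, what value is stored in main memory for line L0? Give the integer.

memory[L0] = 70

  op1 P0: load  L4 → E/I/I on L4; bus BusRd; mem=80
  op2 P0: load  L5 → E/I/I on L5; bus BusRd; mem=90
  op3 P0: store L2 := 49 → M/I/I on L2; bus BusRdX; mem=60
  op4 P2: load  L4 → S/I/S on L4; bus BusRd; mem=80
  op5 P0: store L1 := 87 → M/I/I on L1; bus BusRdX; mem=90
  op6 P2: store L4 := 31 → I/I/M on L4; bus BusUpgr; mem=80
  op7 P0: store L2 := 5 → M/I/I on L2; bus (none); mem=60
  op8 P1: load  L6 → I/E/I on L6; bus BusRd; mem=20
  op9 P2: load  L6 → I/S/S on L6; bus BusRd; mem=20
  op10 P2: store L2 := 35 → I/I/M on L2; bus BusRdX Flush; mem=5
  op11 P1: store L0 := 83 → I/M/I on L0; bus BusRdX; mem=70
  op12 P1: load  L4 → I/S/O on L4; bus BusRd; mem=80
  op13 P1: store L6 := 65 → I/M/I on L6; bus BusUpgr; mem=20
  op14 P1: load  L2 → I/S/O on L2; bus BusRd; mem=5
  op15 P1: load  L6 → I/M/I on L6; bus (none); mem=20
  op16 P2: store L5 := 89 → I/I/M on L5; bus BusRdX; mem=90
  op17 P0: store L1 := 80 → M/I/I on L1; bus (none); mem=90
  op18 P0: store L4 := 35 → M/I/I on L4; bus BusRdX Flush; mem=31
  op19 P1: store L6 := 7 → I/M/I on L6; bus (none); mem=20
  op20 P0: load  L0 → S/O/I on L0; bus BusRd; mem=70
  op21 P2: load  L4 → O/I/S on L4; bus BusRd; mem=31
  op22 P2: load  L4 → O/I/S on L4; bus (none); mem=31
  op23 P1: store L2 := 82 → I/M/I on L2; bus BusUpgr Flush; mem=35
  op24 P2: store L3 := 68 → I/I/M on L3; bus BusRdX; mem=50
  op25 P1: load  L3 → I/S/O on L3; bus BusRd; mem=50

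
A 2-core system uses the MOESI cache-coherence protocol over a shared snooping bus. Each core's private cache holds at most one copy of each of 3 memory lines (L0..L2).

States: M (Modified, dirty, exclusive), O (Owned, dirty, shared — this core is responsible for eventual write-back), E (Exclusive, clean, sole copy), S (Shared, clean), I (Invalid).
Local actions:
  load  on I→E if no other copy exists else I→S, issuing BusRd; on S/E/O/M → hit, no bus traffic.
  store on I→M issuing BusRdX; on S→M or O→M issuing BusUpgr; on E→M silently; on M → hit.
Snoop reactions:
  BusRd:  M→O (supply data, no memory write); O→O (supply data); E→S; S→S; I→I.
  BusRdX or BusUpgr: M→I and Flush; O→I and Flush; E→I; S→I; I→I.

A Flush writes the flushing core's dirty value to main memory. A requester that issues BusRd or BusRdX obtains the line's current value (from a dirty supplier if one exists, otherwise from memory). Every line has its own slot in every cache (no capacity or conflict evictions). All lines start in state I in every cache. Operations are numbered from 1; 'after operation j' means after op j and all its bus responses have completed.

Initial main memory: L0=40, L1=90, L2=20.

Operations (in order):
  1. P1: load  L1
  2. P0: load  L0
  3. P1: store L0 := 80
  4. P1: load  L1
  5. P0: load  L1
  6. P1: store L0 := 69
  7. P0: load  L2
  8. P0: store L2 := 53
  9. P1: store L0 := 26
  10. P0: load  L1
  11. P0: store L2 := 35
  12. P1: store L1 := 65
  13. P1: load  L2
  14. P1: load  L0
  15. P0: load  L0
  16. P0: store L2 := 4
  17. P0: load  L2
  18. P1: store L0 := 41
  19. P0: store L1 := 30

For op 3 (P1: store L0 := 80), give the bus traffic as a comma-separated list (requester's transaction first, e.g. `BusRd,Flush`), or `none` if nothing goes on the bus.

step 1: P1: load  L1  ⟶  IE  (L1)  txn=BusRd  M[L1]=90
step 2: P0: load  L0  ⟶  EI  (L0)  txn=BusRd  M[L0]=40
step 3: P1: store L0 := 80  ⟶  IM  (L0)  txn=BusRdX  M[L0]=40
step 4: P1: load  L1  ⟶  IE  (L1)  txn=∅  M[L1]=90
step 5: P0: load  L1  ⟶  SS  (L1)  txn=BusRd  M[L1]=90
step 6: P1: store L0 := 69  ⟶  IM  (L0)  txn=∅  M[L0]=40
step 7: P0: load  L2  ⟶  EI  (L2)  txn=BusRd  M[L2]=20
step 8: P0: store L2 := 53  ⟶  MI  (L2)  txn=∅  M[L2]=20
step 9: P1: store L0 := 26  ⟶  IM  (L0)  txn=∅  M[L0]=40
step 10: P0: load  L1  ⟶  SS  (L1)  txn=∅  M[L1]=90
step 11: P0: store L2 := 35  ⟶  MI  (L2)  txn=∅  M[L2]=20
step 12: P1: store L1 := 65  ⟶  IM  (L1)  txn=BusUpgr  M[L1]=90
step 13: P1: load  L2  ⟶  OS  (L2)  txn=BusRd  M[L2]=20
step 14: P1: load  L0  ⟶  IM  (L0)  txn=∅  M[L0]=40
step 15: P0: load  L0  ⟶  SO  (L0)  txn=BusRd  M[L0]=40
step 16: P0: store L2 := 4  ⟶  MI  (L2)  txn=BusUpgr  M[L2]=20
step 17: P0: load  L2  ⟶  MI  (L2)  txn=∅  M[L2]=20
step 18: P1: store L0 := 41  ⟶  IM  (L0)  txn=BusUpgr  M[L0]=40
step 19: P0: store L1 := 30  ⟶  MI  (L1)  txn=BusRdX+Flush  M[L1]=65

bus = BusRdX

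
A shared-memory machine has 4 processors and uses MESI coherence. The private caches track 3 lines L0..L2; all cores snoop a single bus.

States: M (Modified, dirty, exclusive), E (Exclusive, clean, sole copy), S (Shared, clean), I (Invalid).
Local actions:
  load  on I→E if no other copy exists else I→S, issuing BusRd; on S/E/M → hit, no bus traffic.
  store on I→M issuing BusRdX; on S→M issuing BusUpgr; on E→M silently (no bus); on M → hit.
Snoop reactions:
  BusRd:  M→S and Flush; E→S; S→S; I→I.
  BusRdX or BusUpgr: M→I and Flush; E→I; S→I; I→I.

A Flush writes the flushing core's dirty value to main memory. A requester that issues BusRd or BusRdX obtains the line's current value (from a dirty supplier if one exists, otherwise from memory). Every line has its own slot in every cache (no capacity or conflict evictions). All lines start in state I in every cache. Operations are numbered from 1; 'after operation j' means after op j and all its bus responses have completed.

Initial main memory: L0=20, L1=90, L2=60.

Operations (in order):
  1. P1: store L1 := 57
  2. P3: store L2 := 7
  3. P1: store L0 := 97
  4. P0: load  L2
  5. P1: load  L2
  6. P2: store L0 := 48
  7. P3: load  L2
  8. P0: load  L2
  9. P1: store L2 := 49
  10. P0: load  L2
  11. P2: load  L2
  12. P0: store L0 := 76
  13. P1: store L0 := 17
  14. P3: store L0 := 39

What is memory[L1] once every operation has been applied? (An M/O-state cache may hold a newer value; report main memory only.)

step 1: P1: store L1 := 57  ⟶  IMII  (L1)  txn=BusRdX  M[L1]=90
step 2: P3: store L2 := 7  ⟶  IIIM  (L2)  txn=BusRdX  M[L2]=60
step 3: P1: store L0 := 97  ⟶  IMII  (L0)  txn=BusRdX  M[L0]=20
step 4: P0: load  L2  ⟶  SIIS  (L2)  txn=BusRd+Flush  M[L2]=7
step 5: P1: load  L2  ⟶  SSIS  (L2)  txn=BusRd  M[L2]=7
step 6: P2: store L0 := 48  ⟶  IIMI  (L0)  txn=BusRdX+Flush  M[L0]=97
step 7: P3: load  L2  ⟶  SSIS  (L2)  txn=∅  M[L2]=7
step 8: P0: load  L2  ⟶  SSIS  (L2)  txn=∅  M[L2]=7
step 9: P1: store L2 := 49  ⟶  IMII  (L2)  txn=BusUpgr  M[L2]=7
step 10: P0: load  L2  ⟶  SSII  (L2)  txn=BusRd+Flush  M[L2]=49
step 11: P2: load  L2  ⟶  SSSI  (L2)  txn=BusRd  M[L2]=49
step 12: P0: store L0 := 76  ⟶  MIII  (L0)  txn=BusRdX+Flush  M[L0]=48
step 13: P1: store L0 := 17  ⟶  IMII  (L0)  txn=BusRdX+Flush  M[L0]=76
step 14: P3: store L0 := 39  ⟶  IIIM  (L0)  txn=BusRdX+Flush  M[L0]=17

memory[L1] = 90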